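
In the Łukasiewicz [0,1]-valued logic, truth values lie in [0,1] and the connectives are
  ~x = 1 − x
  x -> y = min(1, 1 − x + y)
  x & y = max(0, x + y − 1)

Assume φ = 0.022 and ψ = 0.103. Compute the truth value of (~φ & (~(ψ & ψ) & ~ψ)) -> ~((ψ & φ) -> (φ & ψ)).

0.125

~φ = 1 − 0.022 = 0.978
ψ & ψ = max(0, 0.103 + 0.103 − 1) = max(0, -0.794) = 0.000
~(ψ & ψ) = 1 − 0.000 = 1.000
~ψ = 1 − 0.103 = 0.897
~(ψ & ψ) & ~ψ = max(0, 1.000 + 0.897 − 1) = max(0, 0.897) = 0.897
~φ & (~(ψ & ψ) & ~ψ) = max(0, 0.978 + 0.897 − 1) = max(0, 0.875) = 0.875
ψ & φ = max(0, 0.103 + 0.022 − 1) = max(0, -0.875) = 0.000
φ & ψ = max(0, 0.022 + 0.103 − 1) = max(0, -0.875) = 0.000
(ψ & φ) -> (φ & ψ) = min(1, 1 − 0.000 + 0.000) = min(1, 1.000) = 1.000
~((ψ & φ) -> (φ & ψ)) = 1 − 1.000 = 0.000
(~φ & (~(ψ & ψ) & ~ψ)) -> ~((ψ & φ) -> (φ & ψ)) = min(1, 1 − 0.875 + 0.000) = min(1, 0.125) = 0.125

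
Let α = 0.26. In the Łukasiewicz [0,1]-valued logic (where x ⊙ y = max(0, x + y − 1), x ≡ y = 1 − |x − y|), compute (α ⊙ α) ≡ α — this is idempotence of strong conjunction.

0.74

α ⊙ α = max(0, 0.26 + 0.26 − 1) = max(0, -0.48) = 0.00
(α ⊙ α) ≡ α = 1 − |0.00 − 0.26| = 1 − 0.26 = 0.74
(The value 0.74 < 1 shows this instance is not satisfied; fails in Ł∞ since a ⊗ a = max(0, 2a−1) ≠ a in general.)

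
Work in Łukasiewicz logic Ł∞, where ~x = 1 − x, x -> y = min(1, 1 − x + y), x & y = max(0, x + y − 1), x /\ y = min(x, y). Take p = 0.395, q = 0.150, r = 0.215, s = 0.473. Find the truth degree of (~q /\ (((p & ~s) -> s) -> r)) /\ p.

~q = 1 − 0.150 = 0.850
~s = 1 − 0.473 = 0.527
p & ~s = max(0, 0.395 + 0.527 − 1) = max(0, -0.078) = 0.000
(p & ~s) -> s = min(1, 1 − 0.000 + 0.473) = min(1, 1.473) = 1.000
((p & ~s) -> s) -> r = min(1, 1 − 1.000 + 0.215) = min(1, 0.215) = 0.215
~q /\ (((p & ~s) -> s) -> r) = min(0.850, 0.215) = 0.215
(~q /\ (((p & ~s) -> s) -> r)) /\ p = min(0.215, 0.395) = 0.215

0.215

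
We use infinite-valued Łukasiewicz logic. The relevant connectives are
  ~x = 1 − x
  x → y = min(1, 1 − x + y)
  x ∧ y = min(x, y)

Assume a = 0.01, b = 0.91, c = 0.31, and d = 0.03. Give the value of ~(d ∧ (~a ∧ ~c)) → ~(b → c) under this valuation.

~a = 1 − 0.01 = 0.99
~c = 1 − 0.31 = 0.69
~a ∧ ~c = min(0.99, 0.69) = 0.69
d ∧ (~a ∧ ~c) = min(0.03, 0.69) = 0.03
~(d ∧ (~a ∧ ~c)) = 1 − 0.03 = 0.97
b → c = min(1, 1 − 0.91 + 0.31) = min(1, 0.40) = 0.40
~(b → c) = 1 − 0.40 = 0.60
~(d ∧ (~a ∧ ~c)) → ~(b → c) = min(1, 1 − 0.97 + 0.60) = min(1, 0.63) = 0.63

0.63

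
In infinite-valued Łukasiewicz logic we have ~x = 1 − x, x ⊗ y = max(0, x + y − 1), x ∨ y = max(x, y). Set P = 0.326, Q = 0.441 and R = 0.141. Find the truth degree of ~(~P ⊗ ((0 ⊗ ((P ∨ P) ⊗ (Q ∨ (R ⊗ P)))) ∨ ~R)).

0.467

~P = 1 − 0.326 = 0.674
P ∨ P = max(0.326, 0.326) = 0.326
R ⊗ P = max(0, 0.141 + 0.326 − 1) = max(0, -0.533) = 0.000
Q ∨ (R ⊗ P) = max(0.441, 0.000) = 0.441
(P ∨ P) ⊗ (Q ∨ (R ⊗ P)) = max(0, 0.326 + 0.441 − 1) = max(0, -0.233) = 0.000
0 ⊗ ((P ∨ P) ⊗ (Q ∨ (R ⊗ P))) = max(0, 0.000 + 0.000 − 1) = max(0, -1.000) = 0.000
~R = 1 − 0.141 = 0.859
(0 ⊗ ((P ∨ P) ⊗ (Q ∨ (R ⊗ P)))) ∨ ~R = max(0.000, 0.859) = 0.859
~P ⊗ ((0 ⊗ ((P ∨ P) ⊗ (Q ∨ (R ⊗ P)))) ∨ ~R) = max(0, 0.674 + 0.859 − 1) = max(0, 0.533) = 0.533
~(~P ⊗ ((0 ⊗ ((P ∨ P) ⊗ (Q ∨ (R ⊗ P)))) ∨ ~R)) = 1 − 0.533 = 0.467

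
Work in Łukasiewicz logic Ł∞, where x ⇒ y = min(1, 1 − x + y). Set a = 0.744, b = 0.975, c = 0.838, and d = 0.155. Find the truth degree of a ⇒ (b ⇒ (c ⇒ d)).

0.598

c ⇒ d = min(1, 1 − 0.838 + 0.155) = min(1, 0.317) = 0.317
b ⇒ (c ⇒ d) = min(1, 1 − 0.975 + 0.317) = min(1, 0.342) = 0.342
a ⇒ (b ⇒ (c ⇒ d)) = min(1, 1 − 0.744 + 0.342) = min(1, 0.598) = 0.598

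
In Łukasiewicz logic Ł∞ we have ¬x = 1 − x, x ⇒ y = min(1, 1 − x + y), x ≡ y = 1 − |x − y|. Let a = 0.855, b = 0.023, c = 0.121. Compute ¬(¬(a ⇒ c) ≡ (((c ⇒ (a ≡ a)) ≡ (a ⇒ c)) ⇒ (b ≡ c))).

0.266

a ⇒ c = min(1, 1 − 0.855 + 0.121) = min(1, 0.266) = 0.266
¬(a ⇒ c) = 1 − 0.266 = 0.734
a ≡ a = 1 − |0.855 − 0.855| = 1 − 0.000 = 1.000
c ⇒ (a ≡ a) = min(1, 1 − 0.121 + 1.000) = min(1, 1.879) = 1.000
(c ⇒ (a ≡ a)) ≡ (a ⇒ c) = 1 − |1.000 − 0.266| = 1 − 0.734 = 0.266
b ≡ c = 1 − |0.023 − 0.121| = 1 − 0.098 = 0.902
((c ⇒ (a ≡ a)) ≡ (a ⇒ c)) ⇒ (b ≡ c) = min(1, 1 − 0.266 + 0.902) = min(1, 1.636) = 1.000
¬(a ⇒ c) ≡ (((c ⇒ (a ≡ a)) ≡ (a ⇒ c)) ⇒ (b ≡ c)) = 1 − |0.734 − 1.000| = 1 − 0.266 = 0.734
¬(¬(a ⇒ c) ≡ (((c ⇒ (a ≡ a)) ≡ (a ⇒ c)) ⇒ (b ≡ c))) = 1 − 0.734 = 0.266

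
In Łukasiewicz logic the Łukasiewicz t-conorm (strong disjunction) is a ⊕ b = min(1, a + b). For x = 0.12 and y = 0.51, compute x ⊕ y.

0.63

x ⊕ y = min(1, 0.12 + 0.51) = min(1, 0.63) = 0.63
For comparison, the Gödel t-conorm max(a, b) would give 0.51.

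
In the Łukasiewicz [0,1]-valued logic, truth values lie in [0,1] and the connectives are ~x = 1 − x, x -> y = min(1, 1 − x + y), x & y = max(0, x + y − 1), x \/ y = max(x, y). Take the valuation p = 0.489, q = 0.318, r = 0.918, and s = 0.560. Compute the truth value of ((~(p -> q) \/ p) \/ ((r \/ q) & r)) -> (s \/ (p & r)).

0.724

p -> q = min(1, 1 − 0.489 + 0.318) = min(1, 0.829) = 0.829
~(p -> q) = 1 − 0.829 = 0.171
~(p -> q) \/ p = max(0.171, 0.489) = 0.489
r \/ q = max(0.918, 0.318) = 0.918
(r \/ q) & r = max(0, 0.918 + 0.918 − 1) = max(0, 0.836) = 0.836
(~(p -> q) \/ p) \/ ((r \/ q) & r) = max(0.489, 0.836) = 0.836
p & r = max(0, 0.489 + 0.918 − 1) = max(0, 0.407) = 0.407
s \/ (p & r) = max(0.560, 0.407) = 0.560
((~(p -> q) \/ p) \/ ((r \/ q) & r)) -> (s \/ (p & r)) = min(1, 1 − 0.836 + 0.560) = min(1, 0.724) = 0.724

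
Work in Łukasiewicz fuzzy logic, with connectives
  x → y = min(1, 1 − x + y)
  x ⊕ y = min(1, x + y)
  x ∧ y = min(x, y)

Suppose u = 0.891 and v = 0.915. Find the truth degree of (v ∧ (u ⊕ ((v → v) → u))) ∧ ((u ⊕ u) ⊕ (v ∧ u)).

v → v = min(1, 1 − 0.915 + 0.915) = min(1, 1.000) = 1.000
(v → v) → u = min(1, 1 − 1.000 + 0.891) = min(1, 0.891) = 0.891
u ⊕ ((v → v) → u) = min(1, 0.891 + 0.891) = min(1, 1.782) = 1.000
v ∧ (u ⊕ ((v → v) → u)) = min(0.915, 1.000) = 0.915
u ⊕ u = min(1, 0.891 + 0.891) = min(1, 1.782) = 1.000
v ∧ u = min(0.915, 0.891) = 0.891
(u ⊕ u) ⊕ (v ∧ u) = min(1, 1.000 + 0.891) = min(1, 1.891) = 1.000
(v ∧ (u ⊕ ((v → v) → u))) ∧ ((u ⊕ u) ⊕ (v ∧ u)) = min(0.915, 1.000) = 0.915

0.915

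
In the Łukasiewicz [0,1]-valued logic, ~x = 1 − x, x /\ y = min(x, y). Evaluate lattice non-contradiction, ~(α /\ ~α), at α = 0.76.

0.76

~α = 1 − 0.76 = 0.24
α /\ ~α = min(0.76, 0.24) = 0.24
~(α /\ ~α) = 1 − 0.24 = 0.76
(The value 0.76 < 1 shows this instance is not satisfied; not a Ł∞-tautology — its value is 1 − min(a, 1−a).)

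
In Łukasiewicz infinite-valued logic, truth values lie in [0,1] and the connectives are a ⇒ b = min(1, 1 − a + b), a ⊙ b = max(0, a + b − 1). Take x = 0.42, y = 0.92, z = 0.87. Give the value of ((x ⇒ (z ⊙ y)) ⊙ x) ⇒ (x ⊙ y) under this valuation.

z ⊙ y = max(0, 0.87 + 0.92 − 1) = max(0, 0.79) = 0.79
x ⇒ (z ⊙ y) = min(1, 1 − 0.42 + 0.79) = min(1, 1.37) = 1.00
(x ⇒ (z ⊙ y)) ⊙ x = max(0, 1.00 + 0.42 − 1) = max(0, 0.42) = 0.42
x ⊙ y = max(0, 0.42 + 0.92 − 1) = max(0, 0.34) = 0.34
((x ⇒ (z ⊙ y)) ⊙ x) ⇒ (x ⊙ y) = min(1, 1 − 0.42 + 0.34) = min(1, 0.92) = 0.92

0.92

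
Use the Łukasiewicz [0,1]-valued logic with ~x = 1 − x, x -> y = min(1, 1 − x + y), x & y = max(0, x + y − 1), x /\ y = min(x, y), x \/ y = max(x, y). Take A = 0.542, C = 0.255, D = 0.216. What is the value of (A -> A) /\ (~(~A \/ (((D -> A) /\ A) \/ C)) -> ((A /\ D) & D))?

0.542

A -> A = min(1, 1 − 0.542 + 0.542) = min(1, 1.000) = 1.000
~A = 1 − 0.542 = 0.458
D -> A = min(1, 1 − 0.216 + 0.542) = min(1, 1.326) = 1.000
(D -> A) /\ A = min(1.000, 0.542) = 0.542
((D -> A) /\ A) \/ C = max(0.542, 0.255) = 0.542
~A \/ (((D -> A) /\ A) \/ C) = max(0.458, 0.542) = 0.542
~(~A \/ (((D -> A) /\ A) \/ C)) = 1 − 0.542 = 0.458
A /\ D = min(0.542, 0.216) = 0.216
(A /\ D) & D = max(0, 0.216 + 0.216 − 1) = max(0, -0.568) = 0.000
~(~A \/ (((D -> A) /\ A) \/ C)) -> ((A /\ D) & D) = min(1, 1 − 0.458 + 0.000) = min(1, 0.542) = 0.542
(A -> A) /\ (~(~A \/ (((D -> A) /\ A) \/ C)) -> ((A /\ D) & D)) = min(1.000, 0.542) = 0.542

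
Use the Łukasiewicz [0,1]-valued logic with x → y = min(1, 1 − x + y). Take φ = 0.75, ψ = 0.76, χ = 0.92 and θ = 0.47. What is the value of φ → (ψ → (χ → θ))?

1.00

χ → θ = min(1, 1 − 0.92 + 0.47) = min(1, 0.55) = 0.55
ψ → (χ → θ) = min(1, 1 − 0.76 + 0.55) = min(1, 0.79) = 0.79
φ → (ψ → (χ → θ)) = min(1, 1 − 0.75 + 0.79) = min(1, 1.04) = 1.00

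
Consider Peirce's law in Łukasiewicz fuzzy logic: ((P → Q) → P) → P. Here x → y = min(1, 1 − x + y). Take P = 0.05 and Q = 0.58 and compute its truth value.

1.00

P → Q = min(1, 1 − 0.05 + 0.58) = min(1, 1.53) = 1.00
(P → Q) → P = min(1, 1 − 1.00 + 0.05) = min(1, 0.05) = 0.05
((P → Q) → P) → P = min(1, 1 − 0.05 + 0.05) = min(1, 1.00) = 1.00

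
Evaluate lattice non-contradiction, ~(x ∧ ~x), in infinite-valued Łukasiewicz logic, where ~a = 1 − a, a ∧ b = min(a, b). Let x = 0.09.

0.91

~x = 1 − 0.09 = 0.91
x ∧ ~x = min(0.09, 0.91) = 0.09
~(x ∧ ~x) = 1 − 0.09 = 0.91
(The value 0.91 < 1 shows this instance is not satisfied; not a Ł∞-tautology — its value is 1 − min(a, 1−a).)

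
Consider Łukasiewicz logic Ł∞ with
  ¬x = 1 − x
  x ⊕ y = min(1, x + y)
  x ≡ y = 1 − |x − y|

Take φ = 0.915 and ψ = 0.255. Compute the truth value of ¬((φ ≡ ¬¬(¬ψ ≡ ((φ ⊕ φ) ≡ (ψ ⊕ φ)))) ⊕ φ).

0.000

¬ψ = 1 − 0.255 = 0.745
φ ⊕ φ = min(1, 0.915 + 0.915) = min(1, 1.830) = 1.000
ψ ⊕ φ = min(1, 0.255 + 0.915) = min(1, 1.170) = 1.000
(φ ⊕ φ) ≡ (ψ ⊕ φ) = 1 − |1.000 − 1.000| = 1 − 0.000 = 1.000
¬ψ ≡ ((φ ⊕ φ) ≡ (ψ ⊕ φ)) = 1 − |0.745 − 1.000| = 1 − 0.255 = 0.745
¬(¬ψ ≡ ((φ ⊕ φ) ≡ (ψ ⊕ φ))) = 1 − 0.745 = 0.255
¬¬(¬ψ ≡ ((φ ⊕ φ) ≡ (ψ ⊕ φ))) = 1 − 0.255 = 0.745
φ ≡ ¬¬(¬ψ ≡ ((φ ⊕ φ) ≡ (ψ ⊕ φ))) = 1 − |0.915 − 0.745| = 1 − 0.170 = 0.830
(φ ≡ ¬¬(¬ψ ≡ ((φ ⊕ φ) ≡ (ψ ⊕ φ)))) ⊕ φ = min(1, 0.830 + 0.915) = min(1, 1.745) = 1.000
¬((φ ≡ ¬¬(¬ψ ≡ ((φ ⊕ φ) ≡ (ψ ⊕ φ)))) ⊕ φ) = 1 − 1.000 = 0.000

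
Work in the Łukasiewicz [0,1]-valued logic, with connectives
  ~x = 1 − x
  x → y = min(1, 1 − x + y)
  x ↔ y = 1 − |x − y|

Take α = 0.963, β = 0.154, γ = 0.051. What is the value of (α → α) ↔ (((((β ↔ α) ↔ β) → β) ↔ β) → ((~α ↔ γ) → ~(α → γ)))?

α → α = min(1, 1 − 0.963 + 0.963) = min(1, 1.000) = 1.000
β ↔ α = 1 − |0.154 − 0.963| = 1 − 0.809 = 0.191
(β ↔ α) ↔ β = 1 − |0.191 − 0.154| = 1 − 0.037 = 0.963
((β ↔ α) ↔ β) → β = min(1, 1 − 0.963 + 0.154) = min(1, 0.191) = 0.191
(((β ↔ α) ↔ β) → β) ↔ β = 1 − |0.191 − 0.154| = 1 − 0.037 = 0.963
~α = 1 − 0.963 = 0.037
~α ↔ γ = 1 − |0.037 − 0.051| = 1 − 0.014 = 0.986
α → γ = min(1, 1 − 0.963 + 0.051) = min(1, 0.088) = 0.088
~(α → γ) = 1 − 0.088 = 0.912
(~α ↔ γ) → ~(α → γ) = min(1, 1 − 0.986 + 0.912) = min(1, 0.926) = 0.926
((((β ↔ α) ↔ β) → β) ↔ β) → ((~α ↔ γ) → ~(α → γ)) = min(1, 1 − 0.963 + 0.926) = min(1, 0.963) = 0.963
(α → α) ↔ (((((β ↔ α) ↔ β) → β) ↔ β) → ((~α ↔ γ) → ~(α → γ))) = 1 − |1.000 − 0.963| = 1 − 0.037 = 0.963

0.963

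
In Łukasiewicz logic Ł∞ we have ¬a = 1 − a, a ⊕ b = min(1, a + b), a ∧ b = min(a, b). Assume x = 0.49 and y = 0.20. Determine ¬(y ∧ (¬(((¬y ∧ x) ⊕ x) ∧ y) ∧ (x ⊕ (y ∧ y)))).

0.80

¬y = 1 − 0.20 = 0.80
¬y ∧ x = min(0.80, 0.49) = 0.49
(¬y ∧ x) ⊕ x = min(1, 0.49 + 0.49) = min(1, 0.98) = 0.98
((¬y ∧ x) ⊕ x) ∧ y = min(0.98, 0.20) = 0.20
¬(((¬y ∧ x) ⊕ x) ∧ y) = 1 − 0.20 = 0.80
y ∧ y = min(0.20, 0.20) = 0.20
x ⊕ (y ∧ y) = min(1, 0.49 + 0.20) = min(1, 0.69) = 0.69
¬(((¬y ∧ x) ⊕ x) ∧ y) ∧ (x ⊕ (y ∧ y)) = min(0.80, 0.69) = 0.69
y ∧ (¬(((¬y ∧ x) ⊕ x) ∧ y) ∧ (x ⊕ (y ∧ y))) = min(0.20, 0.69) = 0.20
¬(y ∧ (¬(((¬y ∧ x) ⊕ x) ∧ y) ∧ (x ⊕ (y ∧ y)))) = 1 − 0.20 = 0.80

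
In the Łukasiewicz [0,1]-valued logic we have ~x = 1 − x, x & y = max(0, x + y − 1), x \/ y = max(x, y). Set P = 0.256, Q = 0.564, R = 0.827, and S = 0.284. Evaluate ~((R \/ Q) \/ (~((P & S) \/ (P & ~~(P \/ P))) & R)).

0.173

R \/ Q = max(0.827, 0.564) = 0.827
P & S = max(0, 0.256 + 0.284 − 1) = max(0, -0.460) = 0.000
P \/ P = max(0.256, 0.256) = 0.256
~(P \/ P) = 1 − 0.256 = 0.744
~~(P \/ P) = 1 − 0.744 = 0.256
P & ~~(P \/ P) = max(0, 0.256 + 0.256 − 1) = max(0, -0.488) = 0.000
(P & S) \/ (P & ~~(P \/ P)) = max(0.000, 0.000) = 0.000
~((P & S) \/ (P & ~~(P \/ P))) = 1 − 0.000 = 1.000
~((P & S) \/ (P & ~~(P \/ P))) & R = max(0, 1.000 + 0.827 − 1) = max(0, 0.827) = 0.827
(R \/ Q) \/ (~((P & S) \/ (P & ~~(P \/ P))) & R) = max(0.827, 0.827) = 0.827
~((R \/ Q) \/ (~((P & S) \/ (P & ~~(P \/ P))) & R)) = 1 − 0.827 = 0.173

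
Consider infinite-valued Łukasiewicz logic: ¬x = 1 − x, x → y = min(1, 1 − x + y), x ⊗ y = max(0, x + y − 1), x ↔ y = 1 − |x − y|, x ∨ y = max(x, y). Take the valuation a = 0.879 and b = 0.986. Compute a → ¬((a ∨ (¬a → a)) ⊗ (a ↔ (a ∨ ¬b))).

¬a = 1 − 0.879 = 0.121
¬a → a = min(1, 1 − 0.121 + 0.879) = min(1, 1.758) = 1.000
a ∨ (¬a → a) = max(0.879, 1.000) = 1.000
¬b = 1 − 0.986 = 0.014
a ∨ ¬b = max(0.879, 0.014) = 0.879
a ↔ (a ∨ ¬b) = 1 − |0.879 − 0.879| = 1 − 0.000 = 1.000
(a ∨ (¬a → a)) ⊗ (a ↔ (a ∨ ¬b)) = max(0, 1.000 + 1.000 − 1) = max(0, 1.000) = 1.000
¬((a ∨ (¬a → a)) ⊗ (a ↔ (a ∨ ¬b))) = 1 − 1.000 = 0.000
a → ¬((a ∨ (¬a → a)) ⊗ (a ↔ (a ∨ ¬b))) = min(1, 1 − 0.879 + 0.000) = min(1, 0.121) = 0.121

0.121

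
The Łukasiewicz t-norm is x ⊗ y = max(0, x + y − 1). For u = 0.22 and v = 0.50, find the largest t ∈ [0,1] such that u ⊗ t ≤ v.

1.00

The residuum of the Łukasiewicz t-norm gives the supremum: min(1, 1 − 0.22 + 0.50).
1 − 0.22 + 0.50 = 1.28, so t = min(1, 1.28) = 1.00.
Check: 0.22 ⊗ 1.00 = max(0, 0.22) = 0.22 ≤ 0.50.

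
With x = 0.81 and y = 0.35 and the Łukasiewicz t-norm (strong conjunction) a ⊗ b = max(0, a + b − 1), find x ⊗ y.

0.16

x ⊗ y = max(0, 0.81 + 0.35 − 1) = max(0, 0.16) = 0.16
For comparison, the Gödel (minimum) t-norm min(a, b) would give 0.35.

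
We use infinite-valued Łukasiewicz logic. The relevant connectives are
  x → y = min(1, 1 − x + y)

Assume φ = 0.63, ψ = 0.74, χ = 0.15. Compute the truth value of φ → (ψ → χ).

0.78

ψ → χ = min(1, 1 − 0.74 + 0.15) = min(1, 0.41) = 0.41
φ → (ψ → χ) = min(1, 1 − 0.63 + 0.41) = min(1, 0.78) = 0.78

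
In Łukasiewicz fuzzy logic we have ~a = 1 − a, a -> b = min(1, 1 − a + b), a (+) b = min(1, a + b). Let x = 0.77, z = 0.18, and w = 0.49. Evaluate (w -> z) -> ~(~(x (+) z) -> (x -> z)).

w -> z = min(1, 1 − 0.49 + 0.18) = min(1, 0.69) = 0.69
x (+) z = min(1, 0.77 + 0.18) = min(1, 0.95) = 0.95
~(x (+) z) = 1 − 0.95 = 0.05
x -> z = min(1, 1 − 0.77 + 0.18) = min(1, 0.41) = 0.41
~(x (+) z) -> (x -> z) = min(1, 1 − 0.05 + 0.41) = min(1, 1.36) = 1.00
~(~(x (+) z) -> (x -> z)) = 1 − 1.00 = 0.00
(w -> z) -> ~(~(x (+) z) -> (x -> z)) = min(1, 1 − 0.69 + 0.00) = min(1, 0.31) = 0.31

0.31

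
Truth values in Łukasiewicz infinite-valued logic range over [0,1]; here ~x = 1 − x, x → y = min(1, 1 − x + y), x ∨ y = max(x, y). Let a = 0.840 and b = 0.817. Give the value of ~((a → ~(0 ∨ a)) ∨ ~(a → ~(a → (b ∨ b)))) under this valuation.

0 ∨ a = max(0.000, 0.840) = 0.840
~(0 ∨ a) = 1 − 0.840 = 0.160
a → ~(0 ∨ a) = min(1, 1 − 0.840 + 0.160) = min(1, 0.320) = 0.320
b ∨ b = max(0.817, 0.817) = 0.817
a → (b ∨ b) = min(1, 1 − 0.840 + 0.817) = min(1, 0.977) = 0.977
~(a → (b ∨ b)) = 1 − 0.977 = 0.023
a → ~(a → (b ∨ b)) = min(1, 1 − 0.840 + 0.023) = min(1, 0.183) = 0.183
~(a → ~(a → (b ∨ b))) = 1 − 0.183 = 0.817
(a → ~(0 ∨ a)) ∨ ~(a → ~(a → (b ∨ b))) = max(0.320, 0.817) = 0.817
~((a → ~(0 ∨ a)) ∨ ~(a → ~(a → (b ∨ b)))) = 1 − 0.817 = 0.183

0.183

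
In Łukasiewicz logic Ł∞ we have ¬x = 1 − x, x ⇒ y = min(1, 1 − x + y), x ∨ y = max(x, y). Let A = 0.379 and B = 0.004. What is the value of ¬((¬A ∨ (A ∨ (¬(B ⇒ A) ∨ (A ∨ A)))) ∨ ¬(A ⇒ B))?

0.379

¬A = 1 − 0.379 = 0.621
B ⇒ A = min(1, 1 − 0.004 + 0.379) = min(1, 1.375) = 1.000
¬(B ⇒ A) = 1 − 1.000 = 0.000
A ∨ A = max(0.379, 0.379) = 0.379
¬(B ⇒ A) ∨ (A ∨ A) = max(0.000, 0.379) = 0.379
A ∨ (¬(B ⇒ A) ∨ (A ∨ A)) = max(0.379, 0.379) = 0.379
¬A ∨ (A ∨ (¬(B ⇒ A) ∨ (A ∨ A))) = max(0.621, 0.379) = 0.621
A ⇒ B = min(1, 1 − 0.379 + 0.004) = min(1, 0.625) = 0.625
¬(A ⇒ B) = 1 − 0.625 = 0.375
(¬A ∨ (A ∨ (¬(B ⇒ A) ∨ (A ∨ A)))) ∨ ¬(A ⇒ B) = max(0.621, 0.375) = 0.621
¬((¬A ∨ (A ∨ (¬(B ⇒ A) ∨ (A ∨ A)))) ∨ ¬(A ⇒ B)) = 1 − 0.621 = 0.379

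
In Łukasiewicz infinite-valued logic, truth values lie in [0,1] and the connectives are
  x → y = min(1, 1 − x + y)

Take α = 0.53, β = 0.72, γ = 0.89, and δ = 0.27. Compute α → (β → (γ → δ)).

1.00

γ → δ = min(1, 1 − 0.89 + 0.27) = min(1, 0.38) = 0.38
β → (γ → δ) = min(1, 1 − 0.72 + 0.38) = min(1, 0.66) = 0.66
α → (β → (γ → δ)) = min(1, 1 − 0.53 + 0.66) = min(1, 1.13) = 1.00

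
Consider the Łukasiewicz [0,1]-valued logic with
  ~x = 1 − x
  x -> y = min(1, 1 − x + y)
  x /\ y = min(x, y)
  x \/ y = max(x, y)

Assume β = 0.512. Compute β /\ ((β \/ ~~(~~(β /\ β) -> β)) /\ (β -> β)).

0.512

β /\ β = min(0.512, 0.512) = 0.512
~(β /\ β) = 1 − 0.512 = 0.488
~~(β /\ β) = 1 − 0.488 = 0.512
~~(β /\ β) -> β = min(1, 1 − 0.512 + 0.512) = min(1, 1.000) = 1.000
~(~~(β /\ β) -> β) = 1 − 1.000 = 0.000
~~(~~(β /\ β) -> β) = 1 − 0.000 = 1.000
β \/ ~~(~~(β /\ β) -> β) = max(0.512, 1.000) = 1.000
β -> β = min(1, 1 − 0.512 + 0.512) = min(1, 1.000) = 1.000
(β \/ ~~(~~(β /\ β) -> β)) /\ (β -> β) = min(1.000, 1.000) = 1.000
β /\ ((β \/ ~~(~~(β /\ β) -> β)) /\ (β -> β)) = min(0.512, 1.000) = 0.512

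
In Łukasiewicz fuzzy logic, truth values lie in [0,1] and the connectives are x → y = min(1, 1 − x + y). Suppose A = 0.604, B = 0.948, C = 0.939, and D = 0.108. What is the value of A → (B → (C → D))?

C → D = min(1, 1 − 0.939 + 0.108) = min(1, 0.169) = 0.169
B → (C → D) = min(1, 1 − 0.948 + 0.169) = min(1, 0.221) = 0.221
A → (B → (C → D)) = min(1, 1 − 0.604 + 0.221) = min(1, 0.617) = 0.617

0.617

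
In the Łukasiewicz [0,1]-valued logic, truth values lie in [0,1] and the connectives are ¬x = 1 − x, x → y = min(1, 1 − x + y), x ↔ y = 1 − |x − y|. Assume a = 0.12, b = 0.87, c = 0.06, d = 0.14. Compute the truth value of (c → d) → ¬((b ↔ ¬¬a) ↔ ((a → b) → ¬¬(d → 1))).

0.75

c → d = min(1, 1 − 0.06 + 0.14) = min(1, 1.08) = 1.00
¬a = 1 − 0.12 = 0.88
¬¬a = 1 − 0.88 = 0.12
b ↔ ¬¬a = 1 − |0.87 − 0.12| = 1 − 0.75 = 0.25
a → b = min(1, 1 − 0.12 + 0.87) = min(1, 1.75) = 1.00
d → 1 = min(1, 1 − 0.14 + 1.00) = min(1, 1.86) = 1.00
¬(d → 1) = 1 − 1.00 = 0.00
¬¬(d → 1) = 1 − 0.00 = 1.00
(a → b) → ¬¬(d → 1) = min(1, 1 − 1.00 + 1.00) = min(1, 1.00) = 1.00
(b ↔ ¬¬a) ↔ ((a → b) → ¬¬(d → 1)) = 1 − |0.25 − 1.00| = 1 − 0.75 = 0.25
¬((b ↔ ¬¬a) ↔ ((a → b) → ¬¬(d → 1))) = 1 − 0.25 = 0.75
(c → d) → ¬((b ↔ ¬¬a) ↔ ((a → b) → ¬¬(d → 1))) = min(1, 1 − 1.00 + 0.75) = min(1, 0.75) = 0.75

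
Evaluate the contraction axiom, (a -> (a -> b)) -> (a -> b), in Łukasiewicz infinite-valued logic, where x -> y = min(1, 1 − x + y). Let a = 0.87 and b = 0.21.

0.87

a -> b = min(1, 1 − 0.87 + 0.21) = min(1, 0.34) = 0.34
a -> (a -> b) = min(1, 1 − 0.87 + 0.34) = min(1, 0.47) = 0.47
(a -> (a -> b)) -> (a -> b) = min(1, 1 − 0.47 + 0.34) = min(1, 0.87) = 0.87
(The value 0.87 < 1 shows this instance is not satisfied; fails in Ł∞ (the t-norm is not idempotent).)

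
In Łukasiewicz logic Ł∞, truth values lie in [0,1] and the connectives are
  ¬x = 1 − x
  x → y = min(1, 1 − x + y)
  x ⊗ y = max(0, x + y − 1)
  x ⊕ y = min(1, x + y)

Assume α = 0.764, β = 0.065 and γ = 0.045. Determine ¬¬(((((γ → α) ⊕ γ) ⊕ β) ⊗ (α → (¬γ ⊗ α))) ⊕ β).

1.000

γ → α = min(1, 1 − 0.045 + 0.764) = min(1, 1.719) = 1.000
(γ → α) ⊕ γ = min(1, 1.000 + 0.045) = min(1, 1.045) = 1.000
((γ → α) ⊕ γ) ⊕ β = min(1, 1.000 + 0.065) = min(1, 1.065) = 1.000
¬γ = 1 − 0.045 = 0.955
¬γ ⊗ α = max(0, 0.955 + 0.764 − 1) = max(0, 0.719) = 0.719
α → (¬γ ⊗ α) = min(1, 1 − 0.764 + 0.719) = min(1, 0.955) = 0.955
(((γ → α) ⊕ γ) ⊕ β) ⊗ (α → (¬γ ⊗ α)) = max(0, 1.000 + 0.955 − 1) = max(0, 0.955) = 0.955
((((γ → α) ⊕ γ) ⊕ β) ⊗ (α → (¬γ ⊗ α))) ⊕ β = min(1, 0.955 + 0.065) = min(1, 1.020) = 1.000
¬(((((γ → α) ⊕ γ) ⊕ β) ⊗ (α → (¬γ ⊗ α))) ⊕ β) = 1 − 1.000 = 0.000
¬¬(((((γ → α) ⊕ γ) ⊕ β) ⊗ (α → (¬γ ⊗ α))) ⊕ β) = 1 − 0.000 = 1.000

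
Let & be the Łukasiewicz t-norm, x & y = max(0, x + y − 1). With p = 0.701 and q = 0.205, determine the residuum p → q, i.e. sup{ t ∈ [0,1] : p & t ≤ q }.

The residuum of the Łukasiewicz t-norm gives the supremum: min(1, 1 − 0.701 + 0.205).
1 − 0.701 + 0.205 = 0.504, so t = min(1, 0.504) = 0.504.
Check: 0.701 & 0.504 = max(0, 0.205) = 0.205 ≤ 0.205.

0.504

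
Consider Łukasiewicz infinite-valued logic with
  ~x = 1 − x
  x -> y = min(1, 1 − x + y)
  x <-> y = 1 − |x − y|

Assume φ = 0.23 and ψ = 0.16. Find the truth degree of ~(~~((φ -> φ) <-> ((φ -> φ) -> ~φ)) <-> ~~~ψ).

0.07

φ -> φ = min(1, 1 − 0.23 + 0.23) = min(1, 1.00) = 1.00
~φ = 1 − 0.23 = 0.77
(φ -> φ) -> ~φ = min(1, 1 − 1.00 + 0.77) = min(1, 0.77) = 0.77
(φ -> φ) <-> ((φ -> φ) -> ~φ) = 1 − |1.00 − 0.77| = 1 − 0.23 = 0.77
~((φ -> φ) <-> ((φ -> φ) -> ~φ)) = 1 − 0.77 = 0.23
~~((φ -> φ) <-> ((φ -> φ) -> ~φ)) = 1 − 0.23 = 0.77
~ψ = 1 − 0.16 = 0.84
~~ψ = 1 − 0.84 = 0.16
~~~ψ = 1 − 0.16 = 0.84
~~((φ -> φ) <-> ((φ -> φ) -> ~φ)) <-> ~~~ψ = 1 − |0.77 − 0.84| = 1 − 0.07 = 0.93
~(~~((φ -> φ) <-> ((φ -> φ) -> ~φ)) <-> ~~~ψ) = 1 − 0.93 = 0.07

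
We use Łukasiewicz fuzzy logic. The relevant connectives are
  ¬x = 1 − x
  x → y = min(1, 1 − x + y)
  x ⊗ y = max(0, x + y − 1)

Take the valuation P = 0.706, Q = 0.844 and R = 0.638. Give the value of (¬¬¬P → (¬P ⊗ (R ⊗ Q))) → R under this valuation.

0.932

¬P = 1 − 0.706 = 0.294
¬¬P = 1 − 0.294 = 0.706
¬¬¬P = 1 − 0.706 = 0.294
R ⊗ Q = max(0, 0.638 + 0.844 − 1) = max(0, 0.482) = 0.482
¬P ⊗ (R ⊗ Q) = max(0, 0.294 + 0.482 − 1) = max(0, -0.224) = 0.000
¬¬¬P → (¬P ⊗ (R ⊗ Q)) = min(1, 1 − 0.294 + 0.000) = min(1, 0.706) = 0.706
(¬¬¬P → (¬P ⊗ (R ⊗ Q))) → R = min(1, 1 − 0.706 + 0.638) = min(1, 0.932) = 0.932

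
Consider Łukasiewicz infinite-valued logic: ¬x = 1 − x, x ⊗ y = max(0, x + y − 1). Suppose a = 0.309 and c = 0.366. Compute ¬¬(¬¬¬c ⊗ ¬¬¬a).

¬c = 1 − 0.366 = 0.634
¬¬c = 1 − 0.634 = 0.366
¬¬¬c = 1 − 0.366 = 0.634
¬a = 1 − 0.309 = 0.691
¬¬a = 1 − 0.691 = 0.309
¬¬¬a = 1 − 0.309 = 0.691
¬¬¬c ⊗ ¬¬¬a = max(0, 0.634 + 0.691 − 1) = max(0, 0.325) = 0.325
¬(¬¬¬c ⊗ ¬¬¬a) = 1 − 0.325 = 0.675
¬¬(¬¬¬c ⊗ ¬¬¬a) = 1 − 0.675 = 0.325

0.325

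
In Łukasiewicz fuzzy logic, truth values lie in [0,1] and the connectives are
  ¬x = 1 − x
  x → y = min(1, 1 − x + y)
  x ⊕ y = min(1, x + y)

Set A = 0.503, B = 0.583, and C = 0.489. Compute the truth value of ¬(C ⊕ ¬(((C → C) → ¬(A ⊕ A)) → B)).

0.511

C → C = min(1, 1 − 0.489 + 0.489) = min(1, 1.000) = 1.000
A ⊕ A = min(1, 0.503 + 0.503) = min(1, 1.006) = 1.000
¬(A ⊕ A) = 1 − 1.000 = 0.000
(C → C) → ¬(A ⊕ A) = min(1, 1 − 1.000 + 0.000) = min(1, 0.000) = 0.000
((C → C) → ¬(A ⊕ A)) → B = min(1, 1 − 0.000 + 0.583) = min(1, 1.583) = 1.000
¬(((C → C) → ¬(A ⊕ A)) → B) = 1 − 1.000 = 0.000
C ⊕ ¬(((C → C) → ¬(A ⊕ A)) → B) = min(1, 0.489 + 0.000) = min(1, 0.489) = 0.489
¬(C ⊕ ¬(((C → C) → ¬(A ⊕ A)) → B)) = 1 − 0.489 = 0.511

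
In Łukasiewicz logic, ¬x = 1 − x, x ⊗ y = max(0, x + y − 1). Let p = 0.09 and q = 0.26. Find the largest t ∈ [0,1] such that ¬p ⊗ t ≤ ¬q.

0.83

¬p = 1 − 0.09 = 0.91
So the left factor is ¬p = 0.91.
¬q = 1 − 0.26 = 0.74
So the right-hand bound is ¬q = 0.74.
The residuum of the Łukasiewicz t-norm gives the supremum: min(1, 1 − 0.91 + 0.74).
1 − 0.91 + 0.74 = 0.83, so t = min(1, 0.83) = 0.83.
Check: 0.91 ⊗ 0.83 = max(0, 0.74) = 0.74 ≤ 0.74.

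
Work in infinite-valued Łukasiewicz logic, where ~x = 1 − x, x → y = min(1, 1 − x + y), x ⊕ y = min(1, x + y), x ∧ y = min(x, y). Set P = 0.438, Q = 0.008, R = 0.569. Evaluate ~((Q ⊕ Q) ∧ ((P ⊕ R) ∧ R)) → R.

Q ⊕ Q = min(1, 0.008 + 0.008) = min(1, 0.016) = 0.016
P ⊕ R = min(1, 0.438 + 0.569) = min(1, 1.007) = 1.000
(P ⊕ R) ∧ R = min(1.000, 0.569) = 0.569
(Q ⊕ Q) ∧ ((P ⊕ R) ∧ R) = min(0.016, 0.569) = 0.016
~((Q ⊕ Q) ∧ ((P ⊕ R) ∧ R)) = 1 − 0.016 = 0.984
~((Q ⊕ Q) ∧ ((P ⊕ R) ∧ R)) → R = min(1, 1 − 0.984 + 0.569) = min(1, 0.585) = 0.585

0.585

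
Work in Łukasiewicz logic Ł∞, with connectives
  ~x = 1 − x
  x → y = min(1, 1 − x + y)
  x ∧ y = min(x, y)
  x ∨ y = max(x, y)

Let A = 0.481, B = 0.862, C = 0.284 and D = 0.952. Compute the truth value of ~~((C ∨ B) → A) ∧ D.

C ∨ B = max(0.284, 0.862) = 0.862
(C ∨ B) → A = min(1, 1 − 0.862 + 0.481) = min(1, 0.619) = 0.619
~((C ∨ B) → A) = 1 − 0.619 = 0.381
~~((C ∨ B) → A) = 1 − 0.381 = 0.619
~~((C ∨ B) → A) ∧ D = min(0.619, 0.952) = 0.619

0.619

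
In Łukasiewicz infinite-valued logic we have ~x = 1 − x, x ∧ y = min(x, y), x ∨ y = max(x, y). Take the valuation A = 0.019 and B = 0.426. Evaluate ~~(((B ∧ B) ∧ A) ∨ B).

B ∧ B = min(0.426, 0.426) = 0.426
(B ∧ B) ∧ A = min(0.426, 0.019) = 0.019
((B ∧ B) ∧ A) ∨ B = max(0.019, 0.426) = 0.426
~(((B ∧ B) ∧ A) ∨ B) = 1 − 0.426 = 0.574
~~(((B ∧ B) ∧ A) ∨ B) = 1 − 0.574 = 0.426

0.426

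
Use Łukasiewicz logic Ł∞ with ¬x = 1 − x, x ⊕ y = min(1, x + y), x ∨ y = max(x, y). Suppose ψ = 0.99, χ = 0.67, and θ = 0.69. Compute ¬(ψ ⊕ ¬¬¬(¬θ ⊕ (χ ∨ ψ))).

0.01

¬θ = 1 − 0.69 = 0.31
χ ∨ ψ = max(0.67, 0.99) = 0.99
¬θ ⊕ (χ ∨ ψ) = min(1, 0.31 + 0.99) = min(1, 1.30) = 1.00
¬(¬θ ⊕ (χ ∨ ψ)) = 1 − 1.00 = 0.00
¬¬(¬θ ⊕ (χ ∨ ψ)) = 1 − 0.00 = 1.00
¬¬¬(¬θ ⊕ (χ ∨ ψ)) = 1 − 1.00 = 0.00
ψ ⊕ ¬¬¬(¬θ ⊕ (χ ∨ ψ)) = min(1, 0.99 + 0.00) = min(1, 0.99) = 0.99
¬(ψ ⊕ ¬¬¬(¬θ ⊕ (χ ∨ ψ))) = 1 − 0.99 = 0.01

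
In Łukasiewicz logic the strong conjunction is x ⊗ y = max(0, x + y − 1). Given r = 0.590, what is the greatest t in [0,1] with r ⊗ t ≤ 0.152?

0.562

The residuum of the Łukasiewicz t-norm gives the supremum: min(1, 1 − 0.590 + 0.152).
1 − 0.590 + 0.152 = 0.562, so t = min(1, 0.562) = 0.562.
Check: 0.590 ⊗ 0.562 = max(0, 0.152) = 0.152 ≤ 0.152.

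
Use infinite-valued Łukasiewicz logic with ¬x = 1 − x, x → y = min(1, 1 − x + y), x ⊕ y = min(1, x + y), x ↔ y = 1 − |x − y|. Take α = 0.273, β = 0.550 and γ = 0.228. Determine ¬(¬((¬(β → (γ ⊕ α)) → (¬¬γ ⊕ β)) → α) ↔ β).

0.177

γ ⊕ α = min(1, 0.228 + 0.273) = min(1, 0.501) = 0.501
β → (γ ⊕ α) = min(1, 1 − 0.550 + 0.501) = min(1, 0.951) = 0.951
¬(β → (γ ⊕ α)) = 1 − 0.951 = 0.049
¬γ = 1 − 0.228 = 0.772
¬¬γ = 1 − 0.772 = 0.228
¬¬γ ⊕ β = min(1, 0.228 + 0.550) = min(1, 0.778) = 0.778
¬(β → (γ ⊕ α)) → (¬¬γ ⊕ β) = min(1, 1 − 0.049 + 0.778) = min(1, 1.729) = 1.000
(¬(β → (γ ⊕ α)) → (¬¬γ ⊕ β)) → α = min(1, 1 − 1.000 + 0.273) = min(1, 0.273) = 0.273
¬((¬(β → (γ ⊕ α)) → (¬¬γ ⊕ β)) → α) = 1 − 0.273 = 0.727
¬((¬(β → (γ ⊕ α)) → (¬¬γ ⊕ β)) → α) ↔ β = 1 − |0.727 − 0.550| = 1 − 0.177 = 0.823
¬(¬((¬(β → (γ ⊕ α)) → (¬¬γ ⊕ β)) → α) ↔ β) = 1 − 0.823 = 0.177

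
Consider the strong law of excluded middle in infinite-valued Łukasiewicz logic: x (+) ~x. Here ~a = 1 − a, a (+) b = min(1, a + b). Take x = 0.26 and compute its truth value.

1.00

~x = 1 − 0.26 = 0.74
x (+) ~x = min(1, 0.26 + 0.74) = min(1, 1.00) = 1.00
(As expected: always 1 in Ł∞ since a ⊕ (1−a) = 1.)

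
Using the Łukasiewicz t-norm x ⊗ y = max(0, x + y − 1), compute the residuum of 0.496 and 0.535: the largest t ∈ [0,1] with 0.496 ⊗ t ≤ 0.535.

The residuum of the Łukasiewicz t-norm gives the supremum: min(1, 1 − 0.496 + 0.535).
1 − 0.496 + 0.535 = 1.039, so t = min(1, 1.039) = 1.000.
Check: 0.496 ⊗ 1.000 = max(0, 0.496) = 0.496 ≤ 0.535.

1.000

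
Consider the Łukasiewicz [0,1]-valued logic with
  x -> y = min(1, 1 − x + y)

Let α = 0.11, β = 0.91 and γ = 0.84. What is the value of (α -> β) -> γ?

α -> β = min(1, 1 − 0.11 + 0.91) = min(1, 1.80) = 1.00
(α -> β) -> γ = min(1, 1 − 1.00 + 0.84) = min(1, 0.84) = 0.84

0.84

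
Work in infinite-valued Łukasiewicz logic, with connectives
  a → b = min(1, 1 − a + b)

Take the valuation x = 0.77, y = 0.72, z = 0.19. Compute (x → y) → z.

0.24

x → y = min(1, 1 − 0.77 + 0.72) = min(1, 0.95) = 0.95
(x → y) → z = min(1, 1 − 0.95 + 0.19) = min(1, 0.24) = 0.24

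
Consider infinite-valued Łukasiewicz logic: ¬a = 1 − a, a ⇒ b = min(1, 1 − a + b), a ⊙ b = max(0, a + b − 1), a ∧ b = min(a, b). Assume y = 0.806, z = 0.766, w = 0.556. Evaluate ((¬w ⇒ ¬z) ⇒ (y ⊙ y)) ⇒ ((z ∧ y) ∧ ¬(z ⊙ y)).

¬w = 1 − 0.556 = 0.444
¬z = 1 − 0.766 = 0.234
¬w ⇒ ¬z = min(1, 1 − 0.444 + 0.234) = min(1, 0.790) = 0.790
y ⊙ y = max(0, 0.806 + 0.806 − 1) = max(0, 0.612) = 0.612
(¬w ⇒ ¬z) ⇒ (y ⊙ y) = min(1, 1 − 0.790 + 0.612) = min(1, 0.822) = 0.822
z ∧ y = min(0.766, 0.806) = 0.766
z ⊙ y = max(0, 0.766 + 0.806 − 1) = max(0, 0.572) = 0.572
¬(z ⊙ y) = 1 − 0.572 = 0.428
(z ∧ y) ∧ ¬(z ⊙ y) = min(0.766, 0.428) = 0.428
((¬w ⇒ ¬z) ⇒ (y ⊙ y)) ⇒ ((z ∧ y) ∧ ¬(z ⊙ y)) = min(1, 1 − 0.822 + 0.428) = min(1, 0.606) = 0.606

0.606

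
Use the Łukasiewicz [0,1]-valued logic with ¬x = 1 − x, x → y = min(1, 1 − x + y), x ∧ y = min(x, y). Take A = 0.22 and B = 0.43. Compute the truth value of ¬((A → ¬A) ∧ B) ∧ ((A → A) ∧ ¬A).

0.57

¬A = 1 − 0.22 = 0.78
A → ¬A = min(1, 1 − 0.22 + 0.78) = min(1, 1.56) = 1.00
(A → ¬A) ∧ B = min(1.00, 0.43) = 0.43
¬((A → ¬A) ∧ B) = 1 − 0.43 = 0.57
A → A = min(1, 1 − 0.22 + 0.22) = min(1, 1.00) = 1.00
(A → A) ∧ ¬A = min(1.00, 0.78) = 0.78
¬((A → ¬A) ∧ B) ∧ ((A → A) ∧ ¬A) = min(0.57, 0.78) = 0.57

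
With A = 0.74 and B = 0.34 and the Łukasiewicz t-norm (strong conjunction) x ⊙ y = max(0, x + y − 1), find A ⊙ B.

0.08

A ⊙ B = max(0, 0.74 + 0.34 − 1) = max(0, 0.08) = 0.08
For comparison, the Gödel (minimum) t-norm min(x, y) would give 0.34.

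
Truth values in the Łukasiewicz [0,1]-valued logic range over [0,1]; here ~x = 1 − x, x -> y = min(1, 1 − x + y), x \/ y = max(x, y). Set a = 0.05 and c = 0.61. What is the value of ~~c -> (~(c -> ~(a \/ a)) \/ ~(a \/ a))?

1.00

~c = 1 − 0.61 = 0.39
~~c = 1 − 0.39 = 0.61
a \/ a = max(0.05, 0.05) = 0.05
~(a \/ a) = 1 − 0.05 = 0.95
c -> ~(a \/ a) = min(1, 1 − 0.61 + 0.95) = min(1, 1.34) = 1.00
~(c -> ~(a \/ a)) = 1 − 1.00 = 0.00
~(c -> ~(a \/ a)) \/ ~(a \/ a) = max(0.00, 0.95) = 0.95
~~c -> (~(c -> ~(a \/ a)) \/ ~(a \/ a)) = min(1, 1 − 0.61 + 0.95) = min(1, 1.34) = 1.00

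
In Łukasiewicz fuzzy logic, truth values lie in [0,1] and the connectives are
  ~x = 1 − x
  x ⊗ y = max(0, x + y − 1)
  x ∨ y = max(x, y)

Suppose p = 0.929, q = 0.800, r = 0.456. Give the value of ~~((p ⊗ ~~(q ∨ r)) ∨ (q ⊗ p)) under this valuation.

0.729

q ∨ r = max(0.800, 0.456) = 0.800
~(q ∨ r) = 1 − 0.800 = 0.200
~~(q ∨ r) = 1 − 0.200 = 0.800
p ⊗ ~~(q ∨ r) = max(0, 0.929 + 0.800 − 1) = max(0, 0.729) = 0.729
q ⊗ p = max(0, 0.800 + 0.929 − 1) = max(0, 0.729) = 0.729
(p ⊗ ~~(q ∨ r)) ∨ (q ⊗ p) = max(0.729, 0.729) = 0.729
~((p ⊗ ~~(q ∨ r)) ∨ (q ⊗ p)) = 1 − 0.729 = 0.271
~~((p ⊗ ~~(q ∨ r)) ∨ (q ⊗ p)) = 1 − 0.271 = 0.729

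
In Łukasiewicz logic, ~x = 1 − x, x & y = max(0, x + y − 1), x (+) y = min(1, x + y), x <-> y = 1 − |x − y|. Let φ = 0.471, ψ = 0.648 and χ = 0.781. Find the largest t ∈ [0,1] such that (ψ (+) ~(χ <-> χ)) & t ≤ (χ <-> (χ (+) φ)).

χ <-> χ = 1 − |0.781 − 0.781| = 1 − 0.000 = 1.000
~(χ <-> χ) = 1 − 1.000 = 0.000
ψ (+) ~(χ <-> χ) = min(1, 0.648 + 0.000) = min(1, 0.648) = 0.648
So the left factor is ψ (+) ~(χ <-> χ) = 0.648.
χ (+) φ = min(1, 0.781 + 0.471) = min(1, 1.252) = 1.000
χ <-> (χ (+) φ) = 1 − |0.781 − 1.000| = 1 − 0.219 = 0.781
So the right-hand bound is χ <-> (χ (+) φ) = 0.781.
The residuum of the Łukasiewicz t-norm gives the supremum: min(1, 1 − 0.648 + 0.781).
1 − 0.648 + 0.781 = 1.133, so t = min(1, 1.133) = 1.000.
Check: 0.648 & 1.000 = max(0, 0.648) = 0.648 ≤ 0.781.

1.000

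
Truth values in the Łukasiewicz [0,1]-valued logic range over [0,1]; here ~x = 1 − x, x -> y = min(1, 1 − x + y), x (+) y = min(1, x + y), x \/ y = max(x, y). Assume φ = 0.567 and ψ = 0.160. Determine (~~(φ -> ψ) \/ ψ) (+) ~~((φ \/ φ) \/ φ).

φ -> ψ = min(1, 1 − 0.567 + 0.160) = min(1, 0.593) = 0.593
~(φ -> ψ) = 1 − 0.593 = 0.407
~~(φ -> ψ) = 1 − 0.407 = 0.593
~~(φ -> ψ) \/ ψ = max(0.593, 0.160) = 0.593
φ \/ φ = max(0.567, 0.567) = 0.567
(φ \/ φ) \/ φ = max(0.567, 0.567) = 0.567
~((φ \/ φ) \/ φ) = 1 − 0.567 = 0.433
~~((φ \/ φ) \/ φ) = 1 − 0.433 = 0.567
(~~(φ -> ψ) \/ ψ) (+) ~~((φ \/ φ) \/ φ) = min(1, 0.593 + 0.567) = min(1, 1.160) = 1.000

1.000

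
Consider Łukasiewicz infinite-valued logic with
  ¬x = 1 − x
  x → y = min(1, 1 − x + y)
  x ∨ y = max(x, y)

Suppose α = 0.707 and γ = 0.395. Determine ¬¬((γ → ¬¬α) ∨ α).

1.000

¬α = 1 − 0.707 = 0.293
¬¬α = 1 − 0.293 = 0.707
γ → ¬¬α = min(1, 1 − 0.395 + 0.707) = min(1, 1.312) = 1.000
(γ → ¬¬α) ∨ α = max(1.000, 0.707) = 1.000
¬((γ → ¬¬α) ∨ α) = 1 − 1.000 = 0.000
¬¬((γ → ¬¬α) ∨ α) = 1 − 0.000 = 1.000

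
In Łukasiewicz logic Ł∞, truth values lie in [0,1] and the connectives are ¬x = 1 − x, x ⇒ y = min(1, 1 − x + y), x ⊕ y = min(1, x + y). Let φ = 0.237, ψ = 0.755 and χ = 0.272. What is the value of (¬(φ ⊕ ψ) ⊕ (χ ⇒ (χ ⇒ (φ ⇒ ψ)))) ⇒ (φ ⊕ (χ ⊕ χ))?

φ ⊕ ψ = min(1, 0.237 + 0.755) = min(1, 0.992) = 0.992
¬(φ ⊕ ψ) = 1 − 0.992 = 0.008
φ ⇒ ψ = min(1, 1 − 0.237 + 0.755) = min(1, 1.518) = 1.000
χ ⇒ (φ ⇒ ψ) = min(1, 1 − 0.272 + 1.000) = min(1, 1.728) = 1.000
χ ⇒ (χ ⇒ (φ ⇒ ψ)) = min(1, 1 − 0.272 + 1.000) = min(1, 1.728) = 1.000
¬(φ ⊕ ψ) ⊕ (χ ⇒ (χ ⇒ (φ ⇒ ψ))) = min(1, 0.008 + 1.000) = min(1, 1.008) = 1.000
χ ⊕ χ = min(1, 0.272 + 0.272) = min(1, 0.544) = 0.544
φ ⊕ (χ ⊕ χ) = min(1, 0.237 + 0.544) = min(1, 0.781) = 0.781
(¬(φ ⊕ ψ) ⊕ (χ ⇒ (χ ⇒ (φ ⇒ ψ)))) ⇒ (φ ⊕ (χ ⊕ χ)) = min(1, 1 − 1.000 + 0.781) = min(1, 0.781) = 0.781

0.781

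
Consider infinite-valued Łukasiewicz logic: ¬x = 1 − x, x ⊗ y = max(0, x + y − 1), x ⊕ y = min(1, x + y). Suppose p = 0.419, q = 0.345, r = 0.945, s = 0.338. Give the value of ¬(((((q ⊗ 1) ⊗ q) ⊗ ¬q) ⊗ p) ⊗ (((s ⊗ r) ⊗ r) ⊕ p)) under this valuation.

1.000

q ⊗ 1 = max(0, 0.345 + 1.000 − 1) = max(0, 0.345) = 0.345
(q ⊗ 1) ⊗ q = max(0, 0.345 + 0.345 − 1) = max(0, -0.310) = 0.000
¬q = 1 − 0.345 = 0.655
((q ⊗ 1) ⊗ q) ⊗ ¬q = max(0, 0.000 + 0.655 − 1) = max(0, -0.345) = 0.000
(((q ⊗ 1) ⊗ q) ⊗ ¬q) ⊗ p = max(0, 0.000 + 0.419 − 1) = max(0, -0.581) = 0.000
s ⊗ r = max(0, 0.338 + 0.945 − 1) = max(0, 0.283) = 0.283
(s ⊗ r) ⊗ r = max(0, 0.283 + 0.945 − 1) = max(0, 0.228) = 0.228
((s ⊗ r) ⊗ r) ⊕ p = min(1, 0.228 + 0.419) = min(1, 0.647) = 0.647
((((q ⊗ 1) ⊗ q) ⊗ ¬q) ⊗ p) ⊗ (((s ⊗ r) ⊗ r) ⊕ p) = max(0, 0.000 + 0.647 − 1) = max(0, -0.353) = 0.000
¬(((((q ⊗ 1) ⊗ q) ⊗ ¬q) ⊗ p) ⊗ (((s ⊗ r) ⊗ r) ⊕ p)) = 1 − 0.000 = 1.000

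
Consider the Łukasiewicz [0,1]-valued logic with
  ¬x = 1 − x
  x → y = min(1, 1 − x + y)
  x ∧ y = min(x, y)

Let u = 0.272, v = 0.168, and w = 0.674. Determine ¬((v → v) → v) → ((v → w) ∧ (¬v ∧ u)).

0.440

v → v = min(1, 1 − 0.168 + 0.168) = min(1, 1.000) = 1.000
(v → v) → v = min(1, 1 − 1.000 + 0.168) = min(1, 0.168) = 0.168
¬((v → v) → v) = 1 − 0.168 = 0.832
v → w = min(1, 1 − 0.168 + 0.674) = min(1, 1.506) = 1.000
¬v = 1 − 0.168 = 0.832
¬v ∧ u = min(0.832, 0.272) = 0.272
(v → w) ∧ (¬v ∧ u) = min(1.000, 0.272) = 0.272
¬((v → v) → v) → ((v → w) ∧ (¬v ∧ u)) = min(1, 1 − 0.832 + 0.272) = min(1, 0.440) = 0.440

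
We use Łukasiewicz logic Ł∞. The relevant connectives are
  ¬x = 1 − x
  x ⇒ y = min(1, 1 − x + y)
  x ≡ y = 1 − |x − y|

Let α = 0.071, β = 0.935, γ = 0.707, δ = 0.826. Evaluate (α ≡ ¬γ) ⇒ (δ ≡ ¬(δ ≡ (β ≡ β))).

¬γ = 1 − 0.707 = 0.293
α ≡ ¬γ = 1 − |0.071 − 0.293| = 1 − 0.222 = 0.778
β ≡ β = 1 − |0.935 − 0.935| = 1 − 0.000 = 1.000
δ ≡ (β ≡ β) = 1 − |0.826 − 1.000| = 1 − 0.174 = 0.826
¬(δ ≡ (β ≡ β)) = 1 − 0.826 = 0.174
δ ≡ ¬(δ ≡ (β ≡ β)) = 1 − |0.826 − 0.174| = 1 − 0.652 = 0.348
(α ≡ ¬γ) ⇒ (δ ≡ ¬(δ ≡ (β ≡ β))) = min(1, 1 − 0.778 + 0.348) = min(1, 0.570) = 0.570

0.570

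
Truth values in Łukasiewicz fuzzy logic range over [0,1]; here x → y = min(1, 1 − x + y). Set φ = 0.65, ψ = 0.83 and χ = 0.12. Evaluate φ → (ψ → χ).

ψ → χ = min(1, 1 − 0.83 + 0.12) = min(1, 0.29) = 0.29
φ → (ψ → χ) = min(1, 1 − 0.65 + 0.29) = min(1, 0.64) = 0.64

0.64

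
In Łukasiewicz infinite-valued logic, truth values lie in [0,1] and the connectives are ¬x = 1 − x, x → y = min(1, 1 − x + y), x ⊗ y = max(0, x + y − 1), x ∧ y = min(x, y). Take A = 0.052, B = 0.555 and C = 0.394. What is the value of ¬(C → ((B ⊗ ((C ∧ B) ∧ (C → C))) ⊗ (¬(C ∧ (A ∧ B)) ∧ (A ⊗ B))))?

C ∧ B = min(0.394, 0.555) = 0.394
C → C = min(1, 1 − 0.394 + 0.394) = min(1, 1.000) = 1.000
(C ∧ B) ∧ (C → C) = min(0.394, 1.000) = 0.394
B ⊗ ((C ∧ B) ∧ (C → C)) = max(0, 0.555 + 0.394 − 1) = max(0, -0.051) = 0.000
A ∧ B = min(0.052, 0.555) = 0.052
C ∧ (A ∧ B) = min(0.394, 0.052) = 0.052
¬(C ∧ (A ∧ B)) = 1 − 0.052 = 0.948
A ⊗ B = max(0, 0.052 + 0.555 − 1) = max(0, -0.393) = 0.000
¬(C ∧ (A ∧ B)) ∧ (A ⊗ B) = min(0.948, 0.000) = 0.000
(B ⊗ ((C ∧ B) ∧ (C → C))) ⊗ (¬(C ∧ (A ∧ B)) ∧ (A ⊗ B)) = max(0, 0.000 + 0.000 − 1) = max(0, -1.000) = 0.000
C → ((B ⊗ ((C ∧ B) ∧ (C → C))) ⊗ (¬(C ∧ (A ∧ B)) ∧ (A ⊗ B))) = min(1, 1 − 0.394 + 0.000) = min(1, 0.606) = 0.606
¬(C → ((B ⊗ ((C ∧ B) ∧ (C → C))) ⊗ (¬(C ∧ (A ∧ B)) ∧ (A ⊗ B)))) = 1 − 0.606 = 0.394

0.394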